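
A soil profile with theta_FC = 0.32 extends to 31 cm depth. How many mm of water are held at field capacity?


Step 1: Water (mm) = theta_FC * depth (cm) * 10
Step 2: Water = 0.32 * 31 * 10
Step 3: Water = 99.2 mm

99.2


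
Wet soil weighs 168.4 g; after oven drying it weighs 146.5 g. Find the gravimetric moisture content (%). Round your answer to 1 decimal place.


Step 1: Water mass = wet - dry = 168.4 - 146.5 = 21.9 g
Step 2: w = 100 * water mass / dry mass
Step 3: w = 100 * 21.9 / 146.5 = 14.9%

14.9


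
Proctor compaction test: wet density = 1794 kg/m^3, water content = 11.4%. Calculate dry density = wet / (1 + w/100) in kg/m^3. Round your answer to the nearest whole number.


Step 1: Dry density = wet density / (1 + w/100)
Step 2: Dry density = 1794 / (1 + 11.4/100)
Step 3: Dry density = 1794 / 1.114
Step 4: Dry density = 1610 kg/m^3

1610


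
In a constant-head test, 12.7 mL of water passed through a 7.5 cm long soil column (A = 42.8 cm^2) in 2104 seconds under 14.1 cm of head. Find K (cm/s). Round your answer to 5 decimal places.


Step 1: K = Q * L / (A * t * h)
Step 2: Numerator = 12.7 * 7.5 = 95.25
Step 3: Denominator = 42.8 * 2104 * 14.1 = 1269721.92
Step 4: K = 95.25 / 1269721.92 = 0.00008 cm/s

0.00008


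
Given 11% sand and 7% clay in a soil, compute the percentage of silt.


Step 1: sand + silt + clay = 100%
Step 2: silt = 100 - sand - clay
Step 3: silt = 100 - 11 - 7
Step 4: silt = 82%

82


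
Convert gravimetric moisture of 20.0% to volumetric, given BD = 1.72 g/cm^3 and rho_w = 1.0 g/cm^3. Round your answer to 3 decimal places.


Step 1: theta = (w / 100) * BD / rho_w
Step 2: theta = (20.0 / 100) * 1.72 / 1.0
Step 3: theta = 0.2 * 1.72
Step 4: theta = 0.344

0.344


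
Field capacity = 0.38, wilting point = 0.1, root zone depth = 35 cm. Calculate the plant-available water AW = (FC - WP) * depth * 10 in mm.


Step 1: Available water = (FC - WP) * depth * 10
Step 2: AW = (0.38 - 0.1) * 35 * 10
Step 3: AW = 0.28 * 35 * 10
Step 4: AW = 98.0 mm

98.0


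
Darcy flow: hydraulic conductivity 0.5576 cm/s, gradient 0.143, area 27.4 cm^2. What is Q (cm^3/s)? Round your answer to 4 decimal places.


Step 1: Apply Darcy's law: Q = K * i * A
Step 2: Q = 0.5576 * 0.143 * 27.4
Step 3: Q = 2.1848 cm^3/s

2.1848


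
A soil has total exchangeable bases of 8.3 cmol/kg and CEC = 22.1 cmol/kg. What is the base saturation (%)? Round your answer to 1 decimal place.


Step 1: BS = 100 * (sum of bases) / CEC
Step 2: BS = 100 * 8.3 / 22.1
Step 3: BS = 37.6%

37.6


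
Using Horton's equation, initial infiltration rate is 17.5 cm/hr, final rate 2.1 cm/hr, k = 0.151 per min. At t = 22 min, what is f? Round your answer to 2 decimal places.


Step 1: f = fc + (f0 - fc) * exp(-k * t)
Step 2: exp(-0.151 * 22) = 0.036081
Step 3: f = 2.1 + (17.5 - 2.1) * 0.036081
Step 4: f = 2.1 + 15.4 * 0.036081
Step 5: f = 2.66 cm/hr

2.66


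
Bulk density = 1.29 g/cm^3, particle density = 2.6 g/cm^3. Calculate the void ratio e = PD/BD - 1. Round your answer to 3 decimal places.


Step 1: e = PD / BD - 1
Step 2: e = 2.6 / 1.29 - 1
Step 3: e = 2.0155 - 1
Step 4: e = 1.016

1.016


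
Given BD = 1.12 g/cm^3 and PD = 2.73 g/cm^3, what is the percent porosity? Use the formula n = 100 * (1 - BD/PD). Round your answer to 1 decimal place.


Step 1: Formula: n = 100 * (1 - BD / PD)
Step 2: n = 100 * (1 - 1.12 / 2.73)
Step 3: n = 100 * (1 - 0.41026)
Step 4: n = 59.0%

59.0


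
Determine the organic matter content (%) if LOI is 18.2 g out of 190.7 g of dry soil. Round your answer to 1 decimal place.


Step 1: OM% = 100 * LOI / sample mass
Step 2: OM = 100 * 18.2 / 190.7
Step 3: OM = 9.5%

9.5


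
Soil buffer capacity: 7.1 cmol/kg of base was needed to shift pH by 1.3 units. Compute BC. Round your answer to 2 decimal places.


Step 1: BC = change in base / change in pH
Step 2: BC = 7.1 / 1.3
Step 3: BC = 5.46 cmol/(kg*pH unit)

5.46


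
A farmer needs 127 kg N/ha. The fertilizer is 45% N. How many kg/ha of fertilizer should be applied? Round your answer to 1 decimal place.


Step 1: Fertilizer rate = target N / (N content / 100)
Step 2: Rate = 127 / (45 / 100)
Step 3: Rate = 127 / 0.45
Step 4: Rate = 282.2 kg/ha

282.2


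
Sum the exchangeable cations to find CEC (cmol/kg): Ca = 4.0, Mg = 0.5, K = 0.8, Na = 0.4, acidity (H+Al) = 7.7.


Step 1: CEC = Ca + Mg + K + Na + (H+Al)
Step 2: CEC = 4.0 + 0.5 + 0.8 + 0.4 + 7.7
Step 3: CEC = 13.4 cmol/kg

13.4


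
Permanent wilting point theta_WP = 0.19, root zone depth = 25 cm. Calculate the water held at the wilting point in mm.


Step 1: Water (mm) = theta_WP * depth * 10
Step 2: Water = 0.19 * 25 * 10
Step 3: Water = 47.5 mm

47.5


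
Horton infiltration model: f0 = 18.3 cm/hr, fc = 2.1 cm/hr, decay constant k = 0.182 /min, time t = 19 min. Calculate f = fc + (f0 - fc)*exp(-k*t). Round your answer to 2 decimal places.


Step 1: f = fc + (f0 - fc) * exp(-k * t)
Step 2: exp(-0.182 * 19) = 0.031493
Step 3: f = 2.1 + (18.3 - 2.1) * 0.031493
Step 4: f = 2.1 + 16.2 * 0.031493
Step 5: f = 2.61 cm/hr

2.61


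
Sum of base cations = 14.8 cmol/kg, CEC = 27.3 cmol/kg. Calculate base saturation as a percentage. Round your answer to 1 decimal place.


Step 1: BS = 100 * (sum of bases) / CEC
Step 2: BS = 100 * 14.8 / 27.3
Step 3: BS = 54.2%

54.2


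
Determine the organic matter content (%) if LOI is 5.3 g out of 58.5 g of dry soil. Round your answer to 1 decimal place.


Step 1: OM% = 100 * LOI / sample mass
Step 2: OM = 100 * 5.3 / 58.5
Step 3: OM = 9.1%

9.1


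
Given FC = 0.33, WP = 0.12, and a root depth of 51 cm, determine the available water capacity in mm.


Step 1: Available water = (FC - WP) * depth * 10
Step 2: AW = (0.33 - 0.12) * 51 * 10
Step 3: AW = 0.21 * 51 * 10
Step 4: AW = 107.1 mm

107.1


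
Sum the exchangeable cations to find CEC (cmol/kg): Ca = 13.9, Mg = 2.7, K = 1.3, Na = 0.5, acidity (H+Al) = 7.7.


Step 1: CEC = Ca + Mg + K + Na + (H+Al)
Step 2: CEC = 13.9 + 2.7 + 1.3 + 0.5 + 7.7
Step 3: CEC = 26.1 cmol/kg

26.1


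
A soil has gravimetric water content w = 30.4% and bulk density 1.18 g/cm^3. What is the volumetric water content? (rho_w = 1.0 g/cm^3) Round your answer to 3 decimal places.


Step 1: theta = (w / 100) * BD / rho_w
Step 2: theta = (30.4 / 100) * 1.18 / 1.0
Step 3: theta = 0.304 * 1.18
Step 4: theta = 0.359

0.359


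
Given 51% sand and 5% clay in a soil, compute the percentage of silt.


Step 1: sand + silt + clay = 100%
Step 2: silt = 100 - sand - clay
Step 3: silt = 100 - 51 - 5
Step 4: silt = 44%

44


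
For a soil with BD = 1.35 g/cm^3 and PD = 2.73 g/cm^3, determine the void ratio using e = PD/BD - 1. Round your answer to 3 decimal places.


Step 1: e = PD / BD - 1
Step 2: e = 2.73 / 1.35 - 1
Step 3: e = 2.02222 - 1
Step 4: e = 1.022

1.022


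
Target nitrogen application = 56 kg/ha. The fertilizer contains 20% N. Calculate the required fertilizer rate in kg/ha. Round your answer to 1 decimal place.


Step 1: Fertilizer rate = target N / (N content / 100)
Step 2: Rate = 56 / (20 / 100)
Step 3: Rate = 56 / 0.2
Step 4: Rate = 280.0 kg/ha

280.0


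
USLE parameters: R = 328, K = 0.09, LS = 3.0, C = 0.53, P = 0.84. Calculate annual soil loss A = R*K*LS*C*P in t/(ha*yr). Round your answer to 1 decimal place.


Step 1: A = R * K * LS * C * P
Step 2: R * K = 328 * 0.09 = 29.52
Step 3: (R*K) * LS = 29.52 * 3.0 = 88.56
Step 4: * C * P = 88.56 * 0.53 * 0.84 = 39.4
Step 5: A = 39.4 t/(ha*yr)

39.4


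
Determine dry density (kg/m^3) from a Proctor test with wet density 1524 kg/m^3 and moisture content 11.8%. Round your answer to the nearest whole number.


Step 1: Dry density = wet density / (1 + w/100)
Step 2: Dry density = 1524 / (1 + 11.8/100)
Step 3: Dry density = 1524 / 1.118
Step 4: Dry density = 1363 kg/m^3

1363


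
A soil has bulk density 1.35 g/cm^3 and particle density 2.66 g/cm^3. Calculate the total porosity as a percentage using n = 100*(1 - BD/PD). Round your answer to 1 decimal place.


Step 1: Formula: n = 100 * (1 - BD / PD)
Step 2: n = 100 * (1 - 1.35 / 2.66)
Step 3: n = 100 * (1 - 0.50752)
Step 4: n = 49.2%

49.2


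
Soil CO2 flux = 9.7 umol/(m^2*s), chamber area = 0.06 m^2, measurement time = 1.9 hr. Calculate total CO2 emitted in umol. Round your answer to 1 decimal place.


Step 1: Convert time to seconds: 1.9 hr * 3600 = 6840.0 s
Step 2: Total = flux * area * time_s
Step 3: Total = 9.7 * 0.06 * 6840.0
Step 4: Total = 3980.9 umol

3980.9


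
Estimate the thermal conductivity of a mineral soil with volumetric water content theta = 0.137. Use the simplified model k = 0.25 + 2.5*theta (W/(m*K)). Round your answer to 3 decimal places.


Step 1: k = 0.25 + 2.5 * theta
Step 2: k = 0.25 + 2.5 * 0.137
Step 3: k = 0.25 + 0.343
Step 4: k = 0.593 W/(m*K)

0.593


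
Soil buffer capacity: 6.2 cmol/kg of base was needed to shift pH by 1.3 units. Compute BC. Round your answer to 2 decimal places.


Step 1: BC = change in base / change in pH
Step 2: BC = 6.2 / 1.3
Step 3: BC = 4.77 cmol/(kg*pH unit)

4.77


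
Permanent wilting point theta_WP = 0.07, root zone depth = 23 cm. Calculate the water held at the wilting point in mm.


Step 1: Water (mm) = theta_WP * depth * 10
Step 2: Water = 0.07 * 23 * 10
Step 3: Water = 16.1 mm

16.1


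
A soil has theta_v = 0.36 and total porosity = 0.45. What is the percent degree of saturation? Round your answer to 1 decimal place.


Step 1: S = 100 * theta_v / n
Step 2: S = 100 * 0.36 / 0.45
Step 3: S = 80.0%

80.0


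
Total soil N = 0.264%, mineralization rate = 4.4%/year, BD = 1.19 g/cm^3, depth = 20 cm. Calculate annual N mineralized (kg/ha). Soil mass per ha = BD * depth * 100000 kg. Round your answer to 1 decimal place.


Step 1: Soil mass per ha = BD * depth * 100000 = 1.19 * 20 * 100000 = 2380000 kg
Step 2: Total N pool = soil mass * N%/100 = 2380000 * 0.264/100 = 6283.2 kg/ha
Step 3: N mineralized = N pool * rate%/100 = 6283.2 * 4.4/100 = 276.5 kg/ha/yr

276.5


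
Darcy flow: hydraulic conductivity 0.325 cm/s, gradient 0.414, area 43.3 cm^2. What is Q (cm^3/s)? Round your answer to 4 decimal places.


Step 1: Apply Darcy's law: Q = K * i * A
Step 2: Q = 0.325 * 0.414 * 43.3
Step 3: Q = 5.826 cm^3/s

5.826


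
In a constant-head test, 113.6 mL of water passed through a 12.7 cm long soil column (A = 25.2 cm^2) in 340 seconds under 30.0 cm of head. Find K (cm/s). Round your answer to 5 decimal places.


Step 1: K = Q * L / (A * t * h)
Step 2: Numerator = 113.6 * 12.7 = 1442.72
Step 3: Denominator = 25.2 * 340 * 30.0 = 257040.0
Step 4: K = 1442.72 / 257040.0 = 0.00561 cm/s

0.00561


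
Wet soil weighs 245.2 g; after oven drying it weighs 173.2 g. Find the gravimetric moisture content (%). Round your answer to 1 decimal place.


Step 1: Water mass = wet - dry = 245.2 - 173.2 = 72.0 g
Step 2: w = 100 * water mass / dry mass
Step 3: w = 100 * 72.0 / 173.2 = 41.6%

41.6


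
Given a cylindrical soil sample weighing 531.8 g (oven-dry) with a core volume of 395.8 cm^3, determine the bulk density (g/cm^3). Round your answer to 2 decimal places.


Step 1: Identify the formula: BD = dry mass / volume
Step 2: Substitute values: BD = 531.8 / 395.8
Step 3: BD = 1.34 g/cm^3

1.34


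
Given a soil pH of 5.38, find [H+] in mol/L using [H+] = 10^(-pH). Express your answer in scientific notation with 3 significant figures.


Step 1: [H+] = 10^(-pH)
Step 2: [H+] = 10^(-5.38)
Step 3: [H+] = 4.17e-06 mol/L

4.17e-06


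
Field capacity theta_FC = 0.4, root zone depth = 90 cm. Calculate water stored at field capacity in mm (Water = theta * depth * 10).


Step 1: Water (mm) = theta_FC * depth (cm) * 10
Step 2: Water = 0.4 * 90 * 10
Step 3: Water = 360.0 mm

360.0


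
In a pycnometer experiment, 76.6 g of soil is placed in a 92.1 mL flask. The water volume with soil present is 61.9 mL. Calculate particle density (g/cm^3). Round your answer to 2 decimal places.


Step 1: Volume of solids = flask volume - water volume with soil
Step 2: V_solids = 92.1 - 61.9 = 30.2 mL
Step 3: Particle density = mass / V_solids = 76.6 / 30.2 = 2.54 g/cm^3

2.54


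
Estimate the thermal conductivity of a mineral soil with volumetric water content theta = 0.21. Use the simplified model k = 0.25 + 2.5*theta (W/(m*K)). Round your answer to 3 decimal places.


Step 1: k = 0.25 + 2.5 * theta
Step 2: k = 0.25 + 2.5 * 0.21
Step 3: k = 0.25 + 0.525
Step 4: k = 0.775 W/(m*K)

0.775


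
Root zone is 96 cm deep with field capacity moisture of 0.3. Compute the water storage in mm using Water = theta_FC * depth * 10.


Step 1: Water (mm) = theta_FC * depth (cm) * 10
Step 2: Water = 0.3 * 96 * 10
Step 3: Water = 288.0 mm

288.0


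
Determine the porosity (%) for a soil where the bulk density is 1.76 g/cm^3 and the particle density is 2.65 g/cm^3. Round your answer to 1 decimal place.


Step 1: Formula: n = 100 * (1 - BD / PD)
Step 2: n = 100 * (1 - 1.76 / 2.65)
Step 3: n = 100 * (1 - 0.66415)
Step 4: n = 33.6%

33.6


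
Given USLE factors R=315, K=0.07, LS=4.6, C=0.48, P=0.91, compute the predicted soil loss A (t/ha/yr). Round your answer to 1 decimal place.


Step 1: A = R * K * LS * C * P
Step 2: R * K = 315 * 0.07 = 22.05
Step 3: (R*K) * LS = 22.05 * 4.6 = 101.43
Step 4: * C * P = 101.43 * 0.48 * 0.91 = 44.3
Step 5: A = 44.3 t/(ha*yr)

44.3


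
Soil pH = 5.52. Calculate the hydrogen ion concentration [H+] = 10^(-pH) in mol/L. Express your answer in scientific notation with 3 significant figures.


Step 1: [H+] = 10^(-pH)
Step 2: [H+] = 10^(-5.52)
Step 3: [H+] = 3.02e-06 mol/L

3.02e-06


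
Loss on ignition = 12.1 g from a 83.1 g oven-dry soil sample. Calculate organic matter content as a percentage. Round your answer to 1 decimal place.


Step 1: OM% = 100 * LOI / sample mass
Step 2: OM = 100 * 12.1 / 83.1
Step 3: OM = 14.6%

14.6


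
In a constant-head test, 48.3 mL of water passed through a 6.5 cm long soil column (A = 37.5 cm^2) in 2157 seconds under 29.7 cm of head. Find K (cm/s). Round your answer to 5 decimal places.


Step 1: K = Q * L / (A * t * h)
Step 2: Numerator = 48.3 * 6.5 = 313.95
Step 3: Denominator = 37.5 * 2157 * 29.7 = 2402358.75
Step 4: K = 313.95 / 2402358.75 = 0.00013 cm/s

0.00013


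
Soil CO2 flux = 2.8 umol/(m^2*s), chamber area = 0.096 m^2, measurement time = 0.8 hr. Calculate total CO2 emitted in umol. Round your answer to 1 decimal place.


Step 1: Convert time to seconds: 0.8 hr * 3600 = 2880.0 s
Step 2: Total = flux * area * time_s
Step 3: Total = 2.8 * 0.096 * 2880.0
Step 4: Total = 774.1 umol

774.1


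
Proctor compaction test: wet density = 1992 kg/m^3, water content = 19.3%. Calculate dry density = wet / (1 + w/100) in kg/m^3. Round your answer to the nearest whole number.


Step 1: Dry density = wet density / (1 + w/100)
Step 2: Dry density = 1992 / (1 + 19.3/100)
Step 3: Dry density = 1992 / 1.193
Step 4: Dry density = 1670 kg/m^3

1670


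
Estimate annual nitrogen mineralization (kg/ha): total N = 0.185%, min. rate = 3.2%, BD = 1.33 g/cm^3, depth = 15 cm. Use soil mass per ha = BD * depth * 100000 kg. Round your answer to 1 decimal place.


Step 1: Soil mass per ha = BD * depth * 100000 = 1.33 * 15 * 100000 = 1995000 kg
Step 2: Total N pool = soil mass * N%/100 = 1995000 * 0.185/100 = 3690.75 kg/ha
Step 3: N mineralized = N pool * rate%/100 = 3690.75 * 3.2/100 = 118.1 kg/ha/yr

118.1


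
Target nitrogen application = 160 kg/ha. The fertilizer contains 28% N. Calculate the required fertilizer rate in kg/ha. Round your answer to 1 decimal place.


Step 1: Fertilizer rate = target N / (N content / 100)
Step 2: Rate = 160 / (28 / 100)
Step 3: Rate = 160 / 0.28
Step 4: Rate = 571.4 kg/ha

571.4


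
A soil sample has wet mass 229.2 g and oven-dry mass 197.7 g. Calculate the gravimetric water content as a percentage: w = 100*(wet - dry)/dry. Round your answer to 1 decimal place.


Step 1: Water mass = wet - dry = 229.2 - 197.7 = 31.5 g
Step 2: w = 100 * water mass / dry mass
Step 3: w = 100 * 31.5 / 197.7 = 15.9%

15.9


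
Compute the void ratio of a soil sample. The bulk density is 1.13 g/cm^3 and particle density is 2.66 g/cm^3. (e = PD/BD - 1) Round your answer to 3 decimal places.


Step 1: e = PD / BD - 1
Step 2: e = 2.66 / 1.13 - 1
Step 3: e = 2.35398 - 1
Step 4: e = 1.354

1.354


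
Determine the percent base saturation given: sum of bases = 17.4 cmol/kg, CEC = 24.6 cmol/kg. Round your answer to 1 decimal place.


Step 1: BS = 100 * (sum of bases) / CEC
Step 2: BS = 100 * 17.4 / 24.6
Step 3: BS = 70.7%

70.7


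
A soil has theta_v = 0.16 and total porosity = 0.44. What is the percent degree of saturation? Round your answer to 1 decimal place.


Step 1: S = 100 * theta_v / n
Step 2: S = 100 * 0.16 / 0.44
Step 3: S = 36.4%

36.4


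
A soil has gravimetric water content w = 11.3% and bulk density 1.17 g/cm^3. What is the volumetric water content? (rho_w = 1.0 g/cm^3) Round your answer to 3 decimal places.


Step 1: theta = (w / 100) * BD / rho_w
Step 2: theta = (11.3 / 100) * 1.17 / 1.0
Step 3: theta = 0.113 * 1.17
Step 4: theta = 0.132

0.132


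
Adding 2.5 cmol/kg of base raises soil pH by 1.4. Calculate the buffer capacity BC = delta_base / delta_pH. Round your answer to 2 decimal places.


Step 1: BC = change in base / change in pH
Step 2: BC = 2.5 / 1.4
Step 3: BC = 1.79 cmol/(kg*pH unit)

1.79


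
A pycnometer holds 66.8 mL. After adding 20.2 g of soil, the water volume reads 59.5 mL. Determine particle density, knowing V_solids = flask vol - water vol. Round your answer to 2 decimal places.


Step 1: Volume of solids = flask volume - water volume with soil
Step 2: V_solids = 66.8 - 59.5 = 7.3 mL
Step 3: Particle density = mass / V_solids = 20.2 / 7.3 = 2.77 g/cm^3

2.77


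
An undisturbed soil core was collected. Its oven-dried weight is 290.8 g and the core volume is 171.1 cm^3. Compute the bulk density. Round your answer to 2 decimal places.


Step 1: Identify the formula: BD = dry mass / volume
Step 2: Substitute values: BD = 290.8 / 171.1
Step 3: BD = 1.7 g/cm^3

1.7


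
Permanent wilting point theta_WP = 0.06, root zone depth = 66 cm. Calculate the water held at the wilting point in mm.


Step 1: Water (mm) = theta_WP * depth * 10
Step 2: Water = 0.06 * 66 * 10
Step 3: Water = 39.6 mm

39.6


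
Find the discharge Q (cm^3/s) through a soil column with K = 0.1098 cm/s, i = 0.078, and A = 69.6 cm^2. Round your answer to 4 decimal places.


Step 1: Apply Darcy's law: Q = K * i * A
Step 2: Q = 0.1098 * 0.078 * 69.6
Step 3: Q = 0.5961 cm^3/s

0.5961


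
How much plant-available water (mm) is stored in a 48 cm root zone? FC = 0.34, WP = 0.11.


Step 1: Available water = (FC - WP) * depth * 10
Step 2: AW = (0.34 - 0.11) * 48 * 10
Step 3: AW = 0.23 * 48 * 10
Step 4: AW = 110.4 mm

110.4


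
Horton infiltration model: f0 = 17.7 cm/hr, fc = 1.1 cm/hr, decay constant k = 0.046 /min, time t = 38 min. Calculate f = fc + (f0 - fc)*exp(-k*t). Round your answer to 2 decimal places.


Step 1: f = fc + (f0 - fc) * exp(-k * t)
Step 2: exp(-0.046 * 38) = 0.174122
Step 3: f = 1.1 + (17.7 - 1.1) * 0.174122
Step 4: f = 1.1 + 16.6 * 0.174122
Step 5: f = 3.99 cm/hr

3.99


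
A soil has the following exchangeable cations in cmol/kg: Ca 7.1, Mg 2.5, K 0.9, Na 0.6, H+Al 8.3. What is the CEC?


Step 1: CEC = Ca + Mg + K + Na + (H+Al)
Step 2: CEC = 7.1 + 2.5 + 0.9 + 0.6 + 8.3
Step 3: CEC = 19.4 cmol/kg

19.4


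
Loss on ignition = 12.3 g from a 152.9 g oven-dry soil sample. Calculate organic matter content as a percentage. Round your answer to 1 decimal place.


Step 1: OM% = 100 * LOI / sample mass
Step 2: OM = 100 * 12.3 / 152.9
Step 3: OM = 8.0%

8.0


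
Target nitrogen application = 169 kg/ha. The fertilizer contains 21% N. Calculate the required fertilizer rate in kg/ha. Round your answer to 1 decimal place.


Step 1: Fertilizer rate = target N / (N content / 100)
Step 2: Rate = 169 / (21 / 100)
Step 3: Rate = 169 / 0.21
Step 4: Rate = 804.8 kg/ha

804.8


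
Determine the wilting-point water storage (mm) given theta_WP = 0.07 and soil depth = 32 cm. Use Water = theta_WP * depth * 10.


Step 1: Water (mm) = theta_WP * depth * 10
Step 2: Water = 0.07 * 32 * 10
Step 3: Water = 22.4 mm

22.4


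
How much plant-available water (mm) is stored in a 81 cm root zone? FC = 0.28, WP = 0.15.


Step 1: Available water = (FC - WP) * depth * 10
Step 2: AW = (0.28 - 0.15) * 81 * 10
Step 3: AW = 0.13 * 81 * 10
Step 4: AW = 105.3 mm

105.3


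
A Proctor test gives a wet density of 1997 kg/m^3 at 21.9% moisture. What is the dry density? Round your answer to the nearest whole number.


Step 1: Dry density = wet density / (1 + w/100)
Step 2: Dry density = 1997 / (1 + 21.9/100)
Step 3: Dry density = 1997 / 1.219
Step 4: Dry density = 1638 kg/m^3

1638


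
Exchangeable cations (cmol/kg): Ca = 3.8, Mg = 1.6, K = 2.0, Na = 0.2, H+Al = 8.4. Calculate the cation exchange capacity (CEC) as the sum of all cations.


Step 1: CEC = Ca + Mg + K + Na + (H+Al)
Step 2: CEC = 3.8 + 1.6 + 2.0 + 0.2 + 8.4
Step 3: CEC = 16.0 cmol/kg

16.0


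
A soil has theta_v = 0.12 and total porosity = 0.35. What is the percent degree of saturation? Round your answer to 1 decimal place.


Step 1: S = 100 * theta_v / n
Step 2: S = 100 * 0.12 / 0.35
Step 3: S = 34.3%

34.3


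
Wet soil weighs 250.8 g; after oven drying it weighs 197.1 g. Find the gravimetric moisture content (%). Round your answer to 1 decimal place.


Step 1: Water mass = wet - dry = 250.8 - 197.1 = 53.7 g
Step 2: w = 100 * water mass / dry mass
Step 3: w = 100 * 53.7 / 197.1 = 27.2%

27.2


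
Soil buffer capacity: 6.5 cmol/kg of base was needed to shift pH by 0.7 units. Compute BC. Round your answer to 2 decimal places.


Step 1: BC = change in base / change in pH
Step 2: BC = 6.5 / 0.7
Step 3: BC = 9.29 cmol/(kg*pH unit)

9.29


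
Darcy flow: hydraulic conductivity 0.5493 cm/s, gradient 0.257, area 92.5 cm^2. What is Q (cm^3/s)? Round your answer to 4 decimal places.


Step 1: Apply Darcy's law: Q = K * i * A
Step 2: Q = 0.5493 * 0.257 * 92.5
Step 3: Q = 13.0582 cm^3/s

13.0582


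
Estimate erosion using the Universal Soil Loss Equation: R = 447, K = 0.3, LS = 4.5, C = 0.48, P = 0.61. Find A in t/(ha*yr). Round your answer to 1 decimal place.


Step 1: A = R * K * LS * C * P
Step 2: R * K = 447 * 0.3 = 134.1
Step 3: (R*K) * LS = 134.1 * 4.5 = 603.45
Step 4: * C * P = 603.45 * 0.48 * 0.61 = 176.7
Step 5: A = 176.7 t/(ha*yr)

176.7


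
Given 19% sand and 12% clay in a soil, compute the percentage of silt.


Step 1: sand + silt + clay = 100%
Step 2: silt = 100 - sand - clay
Step 3: silt = 100 - 19 - 12
Step 4: silt = 69%

69


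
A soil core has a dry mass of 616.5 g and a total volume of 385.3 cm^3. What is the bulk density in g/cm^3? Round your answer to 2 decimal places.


Step 1: Identify the formula: BD = dry mass / volume
Step 2: Substitute values: BD = 616.5 / 385.3
Step 3: BD = 1.6 g/cm^3

1.6


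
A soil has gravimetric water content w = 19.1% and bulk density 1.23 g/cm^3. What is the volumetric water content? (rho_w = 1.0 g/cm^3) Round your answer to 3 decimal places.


Step 1: theta = (w / 100) * BD / rho_w
Step 2: theta = (19.1 / 100) * 1.23 / 1.0
Step 3: theta = 0.191 * 1.23
Step 4: theta = 0.235

0.235


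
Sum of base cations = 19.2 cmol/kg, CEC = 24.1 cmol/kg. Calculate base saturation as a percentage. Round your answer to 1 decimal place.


Step 1: BS = 100 * (sum of bases) / CEC
Step 2: BS = 100 * 19.2 / 24.1
Step 3: BS = 79.7%

79.7


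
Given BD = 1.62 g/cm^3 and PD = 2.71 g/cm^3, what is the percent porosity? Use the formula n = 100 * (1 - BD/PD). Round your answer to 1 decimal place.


Step 1: Formula: n = 100 * (1 - BD / PD)
Step 2: n = 100 * (1 - 1.62 / 2.71)
Step 3: n = 100 * (1 - 0.59779)
Step 4: n = 40.2%

40.2


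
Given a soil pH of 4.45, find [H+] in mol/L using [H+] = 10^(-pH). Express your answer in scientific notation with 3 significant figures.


Step 1: [H+] = 10^(-pH)
Step 2: [H+] = 10^(-4.45)
Step 3: [H+] = 3.55e-05 mol/L

3.55e-05


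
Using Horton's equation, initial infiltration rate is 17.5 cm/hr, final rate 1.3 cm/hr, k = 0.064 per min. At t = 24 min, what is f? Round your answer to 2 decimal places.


Step 1: f = fc + (f0 - fc) * exp(-k * t)
Step 2: exp(-0.064 * 24) = 0.21524
Step 3: f = 1.3 + (17.5 - 1.3) * 0.21524
Step 4: f = 1.3 + 16.2 * 0.21524
Step 5: f = 4.79 cm/hr

4.79


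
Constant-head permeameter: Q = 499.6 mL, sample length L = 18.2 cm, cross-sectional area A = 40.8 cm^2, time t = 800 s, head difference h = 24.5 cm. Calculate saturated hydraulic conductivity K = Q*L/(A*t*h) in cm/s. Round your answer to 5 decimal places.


Step 1: K = Q * L / (A * t * h)
Step 2: Numerator = 499.6 * 18.2 = 9092.72
Step 3: Denominator = 40.8 * 800 * 24.5 = 799680.0
Step 4: K = 9092.72 / 799680.0 = 0.01137 cm/s

0.01137


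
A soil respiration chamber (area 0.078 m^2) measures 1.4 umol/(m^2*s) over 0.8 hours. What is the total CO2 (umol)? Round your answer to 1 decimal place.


Step 1: Convert time to seconds: 0.8 hr * 3600 = 2880.0 s
Step 2: Total = flux * area * time_s
Step 3: Total = 1.4 * 0.078 * 2880.0
Step 4: Total = 314.5 umol

314.5


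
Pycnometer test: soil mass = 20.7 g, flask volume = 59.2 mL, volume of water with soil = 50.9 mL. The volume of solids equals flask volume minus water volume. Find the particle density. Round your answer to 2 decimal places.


Step 1: Volume of solids = flask volume - water volume with soil
Step 2: V_solids = 59.2 - 50.9 = 8.3 mL
Step 3: Particle density = mass / V_solids = 20.7 / 8.3 = 2.49 g/cm^3

2.49


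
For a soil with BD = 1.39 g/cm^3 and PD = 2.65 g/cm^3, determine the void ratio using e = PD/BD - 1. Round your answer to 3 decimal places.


Step 1: e = PD / BD - 1
Step 2: e = 2.65 / 1.39 - 1
Step 3: e = 1.90647 - 1
Step 4: e = 0.906

0.906


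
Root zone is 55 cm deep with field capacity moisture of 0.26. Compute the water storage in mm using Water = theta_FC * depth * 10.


Step 1: Water (mm) = theta_FC * depth (cm) * 10
Step 2: Water = 0.26 * 55 * 10
Step 3: Water = 143.0 mm

143.0


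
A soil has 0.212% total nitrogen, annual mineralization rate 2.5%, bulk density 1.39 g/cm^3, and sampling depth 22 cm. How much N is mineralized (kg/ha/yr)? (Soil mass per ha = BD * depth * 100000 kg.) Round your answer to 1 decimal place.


Step 1: Soil mass per ha = BD * depth * 100000 = 1.39 * 22 * 100000 = 3058000 kg
Step 2: Total N pool = soil mass * N%/100 = 3058000 * 0.212/100 = 6482.96 kg/ha
Step 3: N mineralized = N pool * rate%/100 = 6482.96 * 2.5/100 = 162.1 kg/ha/yr

162.1


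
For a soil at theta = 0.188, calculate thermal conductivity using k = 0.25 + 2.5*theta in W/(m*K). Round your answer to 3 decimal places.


Step 1: k = 0.25 + 2.5 * theta
Step 2: k = 0.25 + 2.5 * 0.188
Step 3: k = 0.25 + 0.47
Step 4: k = 0.72 W/(m*K)

0.72


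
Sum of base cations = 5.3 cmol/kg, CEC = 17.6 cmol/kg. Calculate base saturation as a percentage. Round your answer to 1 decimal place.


Step 1: BS = 100 * (sum of bases) / CEC
Step 2: BS = 100 * 5.3 / 17.6
Step 3: BS = 30.1%

30.1


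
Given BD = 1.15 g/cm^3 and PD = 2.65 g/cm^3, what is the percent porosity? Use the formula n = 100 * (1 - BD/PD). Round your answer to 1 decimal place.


Step 1: Formula: n = 100 * (1 - BD / PD)
Step 2: n = 100 * (1 - 1.15 / 2.65)
Step 3: n = 100 * (1 - 0.43396)
Step 4: n = 56.6%

56.6


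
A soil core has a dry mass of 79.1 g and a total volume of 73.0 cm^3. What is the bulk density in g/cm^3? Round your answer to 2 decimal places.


Step 1: Identify the formula: BD = dry mass / volume
Step 2: Substitute values: BD = 79.1 / 73.0
Step 3: BD = 1.08 g/cm^3

1.08


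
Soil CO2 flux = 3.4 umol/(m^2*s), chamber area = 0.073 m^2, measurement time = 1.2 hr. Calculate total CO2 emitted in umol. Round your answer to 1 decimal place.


Step 1: Convert time to seconds: 1.2 hr * 3600 = 4320.0 s
Step 2: Total = flux * area * time_s
Step 3: Total = 3.4 * 0.073 * 4320.0
Step 4: Total = 1072.2 umol

1072.2


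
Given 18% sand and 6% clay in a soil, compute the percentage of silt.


Step 1: sand + silt + clay = 100%
Step 2: silt = 100 - sand - clay
Step 3: silt = 100 - 18 - 6
Step 4: silt = 76%

76


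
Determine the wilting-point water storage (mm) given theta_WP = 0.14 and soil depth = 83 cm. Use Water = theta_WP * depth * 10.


Step 1: Water (mm) = theta_WP * depth * 10
Step 2: Water = 0.14 * 83 * 10
Step 3: Water = 116.2 mm

116.2


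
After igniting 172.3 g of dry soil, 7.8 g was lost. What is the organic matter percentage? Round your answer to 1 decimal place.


Step 1: OM% = 100 * LOI / sample mass
Step 2: OM = 100 * 7.8 / 172.3
Step 3: OM = 4.5%

4.5


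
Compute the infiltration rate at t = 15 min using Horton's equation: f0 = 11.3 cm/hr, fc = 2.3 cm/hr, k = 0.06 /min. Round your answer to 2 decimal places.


Step 1: f = fc + (f0 - fc) * exp(-k * t)
Step 2: exp(-0.06 * 15) = 0.40657
Step 3: f = 2.3 + (11.3 - 2.3) * 0.40657
Step 4: f = 2.3 + 9.0 * 0.40657
Step 5: f = 5.96 cm/hr

5.96


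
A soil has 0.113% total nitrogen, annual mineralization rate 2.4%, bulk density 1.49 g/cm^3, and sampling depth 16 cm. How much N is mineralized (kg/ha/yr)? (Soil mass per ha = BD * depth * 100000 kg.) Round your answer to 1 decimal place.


Step 1: Soil mass per ha = BD * depth * 100000 = 1.49 * 16 * 100000 = 2384000 kg
Step 2: Total N pool = soil mass * N%/100 = 2384000 * 0.113/100 = 2693.92 kg/ha
Step 3: N mineralized = N pool * rate%/100 = 2693.92 * 2.4/100 = 64.7 kg/ha/yr

64.7


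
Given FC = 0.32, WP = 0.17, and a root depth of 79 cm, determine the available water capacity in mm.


Step 1: Available water = (FC - WP) * depth * 10
Step 2: AW = (0.32 - 0.17) * 79 * 10
Step 3: AW = 0.15 * 79 * 10
Step 4: AW = 118.5 mm

118.5


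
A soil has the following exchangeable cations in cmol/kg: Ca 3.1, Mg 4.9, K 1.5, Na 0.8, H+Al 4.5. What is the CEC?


Step 1: CEC = Ca + Mg + K + Na + (H+Al)
Step 2: CEC = 3.1 + 4.9 + 1.5 + 0.8 + 4.5
Step 3: CEC = 14.8 cmol/kg

14.8


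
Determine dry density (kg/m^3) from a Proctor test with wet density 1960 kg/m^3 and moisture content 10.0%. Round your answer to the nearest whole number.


Step 1: Dry density = wet density / (1 + w/100)
Step 2: Dry density = 1960 / (1 + 10.0/100)
Step 3: Dry density = 1960 / 1.1
Step 4: Dry density = 1782 kg/m^3

1782


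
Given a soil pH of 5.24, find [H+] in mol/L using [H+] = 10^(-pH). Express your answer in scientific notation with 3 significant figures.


Step 1: [H+] = 10^(-pH)
Step 2: [H+] = 10^(-5.24)
Step 3: [H+] = 5.75e-06 mol/L

5.75e-06


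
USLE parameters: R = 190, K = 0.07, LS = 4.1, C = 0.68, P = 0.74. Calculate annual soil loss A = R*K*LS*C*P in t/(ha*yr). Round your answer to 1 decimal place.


Step 1: A = R * K * LS * C * P
Step 2: R * K = 190 * 0.07 = 13.3
Step 3: (R*K) * LS = 13.3 * 4.1 = 54.53
Step 4: * C * P = 54.53 * 0.68 * 0.74 = 27.4
Step 5: A = 27.4 t/(ha*yr)

27.4


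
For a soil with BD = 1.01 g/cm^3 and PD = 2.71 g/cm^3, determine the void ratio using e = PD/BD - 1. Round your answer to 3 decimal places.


Step 1: e = PD / BD - 1
Step 2: e = 2.71 / 1.01 - 1
Step 3: e = 2.68317 - 1
Step 4: e = 1.683

1.683


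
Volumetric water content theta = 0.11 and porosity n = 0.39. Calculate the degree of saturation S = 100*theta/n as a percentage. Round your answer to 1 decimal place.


Step 1: S = 100 * theta_v / n
Step 2: S = 100 * 0.11 / 0.39
Step 3: S = 28.2%

28.2


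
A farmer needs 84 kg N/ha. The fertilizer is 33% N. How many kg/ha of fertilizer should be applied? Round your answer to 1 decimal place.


Step 1: Fertilizer rate = target N / (N content / 100)
Step 2: Rate = 84 / (33 / 100)
Step 3: Rate = 84 / 0.33
Step 4: Rate = 254.5 kg/ha

254.5


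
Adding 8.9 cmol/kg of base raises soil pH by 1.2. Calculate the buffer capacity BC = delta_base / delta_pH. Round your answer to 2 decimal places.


Step 1: BC = change in base / change in pH
Step 2: BC = 8.9 / 1.2
Step 3: BC = 7.42 cmol/(kg*pH unit)

7.42


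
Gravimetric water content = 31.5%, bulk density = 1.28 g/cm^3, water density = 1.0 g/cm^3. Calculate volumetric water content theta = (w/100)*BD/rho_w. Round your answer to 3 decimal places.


Step 1: theta = (w / 100) * BD / rho_w
Step 2: theta = (31.5 / 100) * 1.28 / 1.0
Step 3: theta = 0.315 * 1.28
Step 4: theta = 0.403

0.403


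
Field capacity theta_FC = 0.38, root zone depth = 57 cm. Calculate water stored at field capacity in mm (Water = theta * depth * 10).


Step 1: Water (mm) = theta_FC * depth (cm) * 10
Step 2: Water = 0.38 * 57 * 10
Step 3: Water = 216.6 mm

216.6


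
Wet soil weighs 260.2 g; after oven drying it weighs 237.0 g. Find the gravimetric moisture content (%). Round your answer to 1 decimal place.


Step 1: Water mass = wet - dry = 260.2 - 237.0 = 23.2 g
Step 2: w = 100 * water mass / dry mass
Step 3: w = 100 * 23.2 / 237.0 = 9.8%

9.8


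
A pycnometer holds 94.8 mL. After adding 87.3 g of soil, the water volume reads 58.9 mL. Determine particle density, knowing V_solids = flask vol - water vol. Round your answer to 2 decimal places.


Step 1: Volume of solids = flask volume - water volume with soil
Step 2: V_solids = 94.8 - 58.9 = 35.9 mL
Step 3: Particle density = mass / V_solids = 87.3 / 35.9 = 2.43 g/cm^3

2.43


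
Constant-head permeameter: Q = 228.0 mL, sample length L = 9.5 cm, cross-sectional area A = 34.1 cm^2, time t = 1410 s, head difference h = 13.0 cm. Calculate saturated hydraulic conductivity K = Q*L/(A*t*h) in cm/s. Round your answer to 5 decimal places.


Step 1: K = Q * L / (A * t * h)
Step 2: Numerator = 228.0 * 9.5 = 2166.0
Step 3: Denominator = 34.1 * 1410 * 13.0 = 625053.0
Step 4: K = 2166.0 / 625053.0 = 0.00347 cm/s

0.00347


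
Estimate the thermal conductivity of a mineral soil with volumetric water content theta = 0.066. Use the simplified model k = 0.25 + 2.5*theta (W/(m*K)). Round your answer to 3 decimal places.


Step 1: k = 0.25 + 2.5 * theta
Step 2: k = 0.25 + 2.5 * 0.066
Step 3: k = 0.25 + 0.165
Step 4: k = 0.415 W/(m*K)

0.415


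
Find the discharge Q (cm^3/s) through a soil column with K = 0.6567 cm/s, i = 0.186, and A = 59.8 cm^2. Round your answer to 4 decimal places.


Step 1: Apply Darcy's law: Q = K * i * A
Step 2: Q = 0.6567 * 0.186 * 59.8
Step 3: Q = 7.3043 cm^3/s

7.3043


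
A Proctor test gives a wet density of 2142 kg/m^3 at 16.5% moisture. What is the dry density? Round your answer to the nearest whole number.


Step 1: Dry density = wet density / (1 + w/100)
Step 2: Dry density = 2142 / (1 + 16.5/100)
Step 3: Dry density = 2142 / 1.165
Step 4: Dry density = 1839 kg/m^3

1839


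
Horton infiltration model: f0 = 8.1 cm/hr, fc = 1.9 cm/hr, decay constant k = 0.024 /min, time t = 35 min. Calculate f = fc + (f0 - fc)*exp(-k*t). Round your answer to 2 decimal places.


Step 1: f = fc + (f0 - fc) * exp(-k * t)
Step 2: exp(-0.024 * 35) = 0.431711
Step 3: f = 1.9 + (8.1 - 1.9) * 0.431711
Step 4: f = 1.9 + 6.2 * 0.431711
Step 5: f = 4.58 cm/hr

4.58


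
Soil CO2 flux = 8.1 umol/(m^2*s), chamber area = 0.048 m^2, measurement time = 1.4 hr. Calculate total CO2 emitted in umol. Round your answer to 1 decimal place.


Step 1: Convert time to seconds: 1.4 hr * 3600 = 5040.0 s
Step 2: Total = flux * area * time_s
Step 3: Total = 8.1 * 0.048 * 5040.0
Step 4: Total = 1959.6 umol

1959.6


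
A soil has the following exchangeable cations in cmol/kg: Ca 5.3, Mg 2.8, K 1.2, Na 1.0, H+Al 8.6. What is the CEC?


Step 1: CEC = Ca + Mg + K + Na + (H+Al)
Step 2: CEC = 5.3 + 2.8 + 1.2 + 1.0 + 8.6
Step 3: CEC = 18.9 cmol/kg

18.9


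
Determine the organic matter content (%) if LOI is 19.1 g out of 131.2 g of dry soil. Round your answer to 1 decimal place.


Step 1: OM% = 100 * LOI / sample mass
Step 2: OM = 100 * 19.1 / 131.2
Step 3: OM = 14.6%

14.6


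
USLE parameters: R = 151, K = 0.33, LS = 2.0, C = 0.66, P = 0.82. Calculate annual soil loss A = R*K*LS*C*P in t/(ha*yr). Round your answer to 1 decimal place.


Step 1: A = R * K * LS * C * P
Step 2: R * K = 151 * 0.33 = 49.83
Step 3: (R*K) * LS = 49.83 * 2.0 = 99.66
Step 4: * C * P = 99.66 * 0.66 * 0.82 = 53.9
Step 5: A = 53.9 t/(ha*yr)

53.9


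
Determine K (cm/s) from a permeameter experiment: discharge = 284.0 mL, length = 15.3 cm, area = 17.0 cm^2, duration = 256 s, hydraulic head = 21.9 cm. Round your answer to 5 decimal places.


Step 1: K = Q * L / (A * t * h)
Step 2: Numerator = 284.0 * 15.3 = 4345.2
Step 3: Denominator = 17.0 * 256 * 21.9 = 95308.8
Step 4: K = 4345.2 / 95308.8 = 0.04559 cm/s

0.04559


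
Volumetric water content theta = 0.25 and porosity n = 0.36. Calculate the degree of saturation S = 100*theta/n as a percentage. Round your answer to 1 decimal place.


Step 1: S = 100 * theta_v / n
Step 2: S = 100 * 0.25 / 0.36
Step 3: S = 69.4%

69.4


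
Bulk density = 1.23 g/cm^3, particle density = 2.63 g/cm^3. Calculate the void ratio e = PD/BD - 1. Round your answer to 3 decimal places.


Step 1: e = PD / BD - 1
Step 2: e = 2.63 / 1.23 - 1
Step 3: e = 2.13821 - 1
Step 4: e = 1.138

1.138


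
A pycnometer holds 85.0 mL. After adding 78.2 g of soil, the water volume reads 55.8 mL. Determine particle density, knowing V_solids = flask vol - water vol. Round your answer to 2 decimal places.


Step 1: Volume of solids = flask volume - water volume with soil
Step 2: V_solids = 85.0 - 55.8 = 29.2 mL
Step 3: Particle density = mass / V_solids = 78.2 / 29.2 = 2.68 g/cm^3

2.68


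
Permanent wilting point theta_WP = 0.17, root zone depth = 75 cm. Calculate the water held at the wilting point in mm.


Step 1: Water (mm) = theta_WP * depth * 10
Step 2: Water = 0.17 * 75 * 10
Step 3: Water = 127.5 mm

127.5


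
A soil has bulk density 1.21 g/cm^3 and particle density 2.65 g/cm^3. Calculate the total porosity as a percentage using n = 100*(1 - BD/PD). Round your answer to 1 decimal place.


Step 1: Formula: n = 100 * (1 - BD / PD)
Step 2: n = 100 * (1 - 1.21 / 2.65)
Step 3: n = 100 * (1 - 0.4566)
Step 4: n = 54.3%

54.3


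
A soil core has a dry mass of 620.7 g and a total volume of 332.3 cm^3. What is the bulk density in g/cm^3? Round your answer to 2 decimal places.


Step 1: Identify the formula: BD = dry mass / volume
Step 2: Substitute values: BD = 620.7 / 332.3
Step 3: BD = 1.87 g/cm^3

1.87


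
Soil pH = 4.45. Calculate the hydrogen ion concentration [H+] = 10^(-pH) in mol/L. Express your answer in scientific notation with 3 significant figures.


Step 1: [H+] = 10^(-pH)
Step 2: [H+] = 10^(-4.45)
Step 3: [H+] = 3.55e-05 mol/L

3.55e-05


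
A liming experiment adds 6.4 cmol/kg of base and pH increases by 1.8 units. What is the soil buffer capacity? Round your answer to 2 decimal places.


Step 1: BC = change in base / change in pH
Step 2: BC = 6.4 / 1.8
Step 3: BC = 3.56 cmol/(kg*pH unit)

3.56


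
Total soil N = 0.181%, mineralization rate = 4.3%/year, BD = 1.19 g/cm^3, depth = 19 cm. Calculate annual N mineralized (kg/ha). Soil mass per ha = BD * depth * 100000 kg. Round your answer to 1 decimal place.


Step 1: Soil mass per ha = BD * depth * 100000 = 1.19 * 19 * 100000 = 2261000 kg
Step 2: Total N pool = soil mass * N%/100 = 2261000 * 0.181/100 = 4092.41 kg/ha
Step 3: N mineralized = N pool * rate%/100 = 4092.41 * 4.3/100 = 176.0 kg/ha/yr

176.0


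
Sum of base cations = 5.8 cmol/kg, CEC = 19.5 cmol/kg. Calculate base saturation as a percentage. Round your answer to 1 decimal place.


Step 1: BS = 100 * (sum of bases) / CEC
Step 2: BS = 100 * 5.8 / 19.5
Step 3: BS = 29.7%

29.7


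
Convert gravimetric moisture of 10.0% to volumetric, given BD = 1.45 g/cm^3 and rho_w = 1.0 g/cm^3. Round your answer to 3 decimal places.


Step 1: theta = (w / 100) * BD / rho_w
Step 2: theta = (10.0 / 100) * 1.45 / 1.0
Step 3: theta = 0.1 * 1.45
Step 4: theta = 0.145

0.145
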